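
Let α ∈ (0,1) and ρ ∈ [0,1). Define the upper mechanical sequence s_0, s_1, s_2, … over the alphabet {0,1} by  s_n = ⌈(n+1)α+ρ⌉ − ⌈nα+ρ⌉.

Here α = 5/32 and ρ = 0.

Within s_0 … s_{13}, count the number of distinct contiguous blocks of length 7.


6

t_n = ⌈(n·5)/32⌉ for n = 0 … 14:
  n=0…9: ⌈0/32⌉=0 ⌈5/32⌉=1 ⌈10/32⌉=1 ⌈15/32⌉=1 ⌈20/32⌉=1 ⌈25/32⌉=1 ⌈30/32⌉=1 ⌈35/32⌉=2 ⌈40/32⌉=2 ⌈45/32⌉=2
  n=10…14: ⌈50/32⌉=2 ⌈55/32⌉=2 ⌈60/32⌉=2 ⌈65/32⌉=3 ⌈70/32⌉=3
s_n = t_(n+1) − t_n for n = 0 … 13 gives
prefix = 10000010000010
slide a length-7 window over [0..6] … [7..13] (8 windows); first occurrence of each distinct factor:
  [  0..  6] 1000001
  [  1..  7] 0000010
  [  2..  8] 0000100
  [  3..  9] 0001000
  [  4.. 10] 0010000
  [  5.. 11] 0100000
  (the other 2 windows repeat one of these)
distinct factors: {0000010, 0000100, 0001000, 0010000, 0100000, 1000001}
count = 6  (Sturmian bound for length 7 is 8)


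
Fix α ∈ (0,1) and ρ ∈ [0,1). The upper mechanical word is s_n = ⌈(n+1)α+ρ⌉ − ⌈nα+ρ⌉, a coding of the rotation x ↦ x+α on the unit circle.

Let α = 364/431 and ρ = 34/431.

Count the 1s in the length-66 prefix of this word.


#1s = Σ_{n=0}^{65} s_n = Σ_{n=0}^{65} (⌈(n+1)α+ρ⌉ − ⌈nα+ρ⌉)
the sum telescopes: every ⌈nα+ρ⌉ with 0 < n < 66 appears once with + and once with −, leaving ⌈66α+ρ⌉ − ⌈0·α+ρ⌉
66α + ρ = (66·364 + 34) / 431 = 24058/431
ρ = 34/431
⌈24058/431⌉ = 56,  ⌈34/431⌉ = 1
#1s = 56 − 1 = 55

55


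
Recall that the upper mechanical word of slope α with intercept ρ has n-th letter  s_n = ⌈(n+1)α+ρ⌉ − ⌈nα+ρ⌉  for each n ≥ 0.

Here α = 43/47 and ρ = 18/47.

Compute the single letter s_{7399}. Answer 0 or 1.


(n+1)α + ρ = (7400·43 + 18) / 47 = 318218/47
nα + ρ     = (7399·43 + 18) / 47 = 318175/47
⌈318218/47⌉ = 6771,  ⌈318175/47⌉ = 6770
s_{7399} = 6771 − 6770 = 1

1


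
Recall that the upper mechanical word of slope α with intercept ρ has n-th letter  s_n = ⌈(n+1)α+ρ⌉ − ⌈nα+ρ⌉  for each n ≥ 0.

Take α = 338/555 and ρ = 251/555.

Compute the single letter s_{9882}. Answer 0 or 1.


(n+1)α + ρ = (9883·338 + 251) / 555 = 3340705/555
nα + ρ     = (9882·338 + 251) / 555 = 3340367/555
⌈3340705/555⌉ = 6020,  ⌈3340367/555⌉ = 6019
s_{9882} = 6020 − 6019 = 1

1


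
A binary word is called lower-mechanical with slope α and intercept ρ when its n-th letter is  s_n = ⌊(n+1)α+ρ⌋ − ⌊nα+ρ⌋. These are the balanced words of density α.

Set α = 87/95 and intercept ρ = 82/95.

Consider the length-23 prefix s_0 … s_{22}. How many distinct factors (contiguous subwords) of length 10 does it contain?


t_n = ⌊(n·87+82)/95⌋ for n = 0 … 23:
  n=0…9: ⌊82/95⌋=0 ⌊169/95⌋=1 ⌊256/95⌋=2 ⌊343/95⌋=3 ⌊430/95⌋=4 ⌊517/95⌋=5 ⌊604/95⌋=6 ⌊691/95⌋=7 ⌊778/95⌋=8 ⌊865/95⌋=9
  n=10…19: ⌊952/95⌋=10 ⌊1039/95⌋=10 ⌊1126/95⌋=11 ⌊1213/95⌋=12 ⌊1300/95⌋=13 ⌊1387/95⌋=14 ⌊1474/95⌋=15 ⌊1561/95⌋=16 ⌊1648/95⌋=17 ⌊1735/95⌋=18
  n=20…23: ⌊1822/95⌋=19 ⌊1909/95⌋=20 ⌊1996/95⌋=21 ⌊2083/95⌋=21
s_n = t_(n+1) − t_n for n = 0 … 22 gives
prefix = 11111111110111111111110
slide a length-10 window over [0..9] … [13..22] (14 windows); first occurrence of each distinct factor:
  [  0..  9] 1111111111
  [  1.. 10] 1111111110
  [  2.. 11] 1111111101
  [  3.. 12] 1111111011
  [  4.. 13] 1111110111
  [  5.. 14] 1111101111
  [  6.. 15] 1111011111
  [  7.. 16] 1110111111
  [  8.. 17] 1101111111
  [  9.. 18] 1011111111
  [ 10.. 19] 0111111111
  (the other 3 windows repeat one of these)
distinct factors: {0111111111, 1011111111, 1101111111, 1110111111, 1111011111, 1111101111, 1111110111, 1111111011, 1111111101, 1111111110, 1111111111}
count = 11  (Sturmian bound for length 10 is 11)

11


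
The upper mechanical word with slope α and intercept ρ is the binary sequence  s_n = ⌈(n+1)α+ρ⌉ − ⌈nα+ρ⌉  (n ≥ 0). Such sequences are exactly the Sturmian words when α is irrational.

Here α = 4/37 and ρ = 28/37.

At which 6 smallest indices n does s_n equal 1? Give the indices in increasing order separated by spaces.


n=0: ⌈32/37⌉−⌈28/37⌉ = 1−1 = 0
n=1: ⌈36/37⌉−⌈32/37⌉ = 1−1 = 0
n=2: ⌈40/37⌉−⌈36/37⌉ = 2−1 = 1  ← one
n=3: ⌈44/37⌉−⌈40/37⌉ = 2−2 = 0
n=4: ⌈48/37⌉−⌈44/37⌉ = 2−2 = 0
n=5: ⌈52/37⌉−⌈48/37⌉ = 2−2 = 0
n=6: ⌈56/37⌉−⌈52/37⌉ = 2−2 = 0
n=7: ⌈60/37⌉−⌈56/37⌉ = 2−2 = 0
n=8: ⌈64/37⌉−⌈60/37⌉ = 2−2 = 0
n=9: ⌈68/37⌉−⌈64/37⌉ = 2−2 = 0
n=10: ⌈72/37⌉−⌈68/37⌉ = 2−2 = 0
n=11: ⌈76/37⌉−⌈72/37⌉ = 3−2 = 1  ← one
n=12: ⌈80/37⌉−⌈76/37⌉ = 3−3 = 0
n=13: ⌈84/37⌉−⌈80/37⌉ = 3−3 = 0
n=14: ⌈88/37⌉−⌈84/37⌉ = 3−3 = 0
n=15: ⌈92/37⌉−⌈88/37⌉ = 3−3 = 0
n=16: ⌈96/37⌉−⌈92/37⌉ = 3−3 = 0
n=17: ⌈100/37⌉−⌈96/37⌉ = 3−3 = 0
n=18: ⌈104/37⌉−⌈100/37⌉ = 3−3 = 0
n=19: ⌈108/37⌉−⌈104/37⌉ = 3−3 = 0
n=20: ⌈112/37⌉−⌈108/37⌉ = 4−3 = 1  ← one
n=21: ⌈116/37⌉−⌈112/37⌉ = 4−4 = 0
n=22: ⌈120/37⌉−⌈116/37⌉ = 4−4 = 0
n=23: ⌈124/37⌉−⌈120/37⌉ = 4−4 = 0
n=24: ⌈128/37⌉−⌈124/37⌉ = 4−4 = 0
n=25: ⌈132/37⌉−⌈128/37⌉ = 4−4 = 0
n=26: ⌈136/37⌉−⌈132/37⌉ = 4−4 = 0
n=27: ⌈140/37⌉−⌈136/37⌉ = 4−4 = 0
n=28: ⌈144/37⌉−⌈140/37⌉ = 4−4 = 0
n=29: ⌈148/37⌉−⌈144/37⌉ = 4−4 = 0
n=30: ⌈152/37⌉−⌈148/37⌉ = 5−4 = 1  ← one
n=31: ⌈156/37⌉−⌈152/37⌉ = 5−5 = 0
n=32: ⌈160/37⌉−⌈156/37⌉ = 5−5 = 0
n=33: ⌈164/37⌉−⌈160/37⌉ = 5−5 = 0
n=34: ⌈168/37⌉−⌈164/37⌉ = 5−5 = 0
n=35: ⌈172/37⌉−⌈168/37⌉ = 5−5 = 0
n=36: ⌈176/37⌉−⌈172/37⌉ = 5−5 = 0
n=37: ⌈180/37⌉−⌈176/37⌉ = 5−5 = 0
n=38: ⌈184/37⌉−⌈180/37⌉ = 5−5 = 0
n=39: ⌈188/37⌉−⌈184/37⌉ = 6−5 = 1  ← one
n=40: ⌈192/37⌉−⌈188/37⌉ = 6−6 = 0
n=41: ⌈196/37⌉−⌈192/37⌉ = 6−6 = 0
n=42: ⌈200/37⌉−⌈196/37⌉ = 6−6 = 0
n=43: ⌈204/37⌉−⌈200/37⌉ = 6−6 = 0
n=44: ⌈208/37⌉−⌈204/37⌉ = 6−6 = 0
n=45: ⌈212/37⌉−⌈208/37⌉ = 6−6 = 0
n=46: ⌈216/37⌉−⌈212/37⌉ = 6−6 = 0
n=47: ⌈220/37⌉−⌈216/37⌉ = 6−6 = 0
n=48: ⌈224/37⌉−⌈220/37⌉ = 7−6 = 1  ← one
positions of the first 6 ones: 2 11 20 30 39 48

2 11 20 30 39 48


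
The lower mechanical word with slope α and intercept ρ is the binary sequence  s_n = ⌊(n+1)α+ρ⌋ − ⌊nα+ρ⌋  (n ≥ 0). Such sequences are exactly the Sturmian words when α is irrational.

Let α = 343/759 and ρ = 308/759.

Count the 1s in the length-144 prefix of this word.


65

#1s = Σ_{n=0}^{143} s_n = Σ_{n=0}^{143} (⌊(n+1)α+ρ⌋ − ⌊nα+ρ⌋)
the sum telescopes: every ⌊nα+ρ⌋ with 0 < n < 144 appears once with + and once with −, leaving ⌊144α+ρ⌋ − ⌊0·α+ρ⌋
144α + ρ = (144·343 + 308) / 759 = 49700/759
ρ = 308/759
⌊49700/759⌋ = 65,  ⌊308/759⌋ = 0
#1s = 65 − 0 = 65


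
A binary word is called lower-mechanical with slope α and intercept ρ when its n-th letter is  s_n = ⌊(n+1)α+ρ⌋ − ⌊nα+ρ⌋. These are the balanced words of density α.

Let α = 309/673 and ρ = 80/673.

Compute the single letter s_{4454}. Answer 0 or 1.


(n+1)α + ρ = (4455·309 + 80) / 673 = 1376675/673
nα + ρ     = (4454·309 + 80) / 673 = 1376366/673
⌊1376675/673⌋ = 2045,  ⌊1376366/673⌋ = 2045
s_{4454} = 2045 − 2045 = 0

0


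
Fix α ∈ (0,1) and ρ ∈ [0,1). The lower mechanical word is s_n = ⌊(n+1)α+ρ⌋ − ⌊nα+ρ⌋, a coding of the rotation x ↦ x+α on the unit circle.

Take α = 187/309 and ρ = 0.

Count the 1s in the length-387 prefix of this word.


234

#1s = Σ_{n=0}^{386} s_n = Σ_{n=0}^{386} (⌊(n+1)α+ρ⌋ − ⌊nα+ρ⌋)
the sum telescopes: every ⌊nα+ρ⌋ with 0 < n < 387 appears once with + and once with −, leaving ⌊387α+ρ⌋ − ⌊0·α+ρ⌋
387α + ρ = (387·187) / 309 = 72369/309
ρ = 0/309
⌊72369/309⌋ = 234,  ⌊0/309⌋ = 0
#1s = 234 − 0 = 234


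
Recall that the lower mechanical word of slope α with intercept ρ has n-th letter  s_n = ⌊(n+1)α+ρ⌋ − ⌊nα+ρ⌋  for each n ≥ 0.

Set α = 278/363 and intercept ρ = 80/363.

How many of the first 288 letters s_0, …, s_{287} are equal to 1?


220

#1s = Σ_{n=0}^{287} s_n = Σ_{n=0}^{287} (⌊(n+1)α+ρ⌋ − ⌊nα+ρ⌋)
the sum telescopes: every ⌊nα+ρ⌋ with 0 < n < 288 appears once with + and once with −, leaving ⌊288α+ρ⌋ − ⌊0·α+ρ⌋
288α + ρ = (288·278 + 80) / 363 = 80144/363
ρ = 80/363
⌊80144/363⌋ = 220,  ⌊80/363⌋ = 0
#1s = 220 − 0 = 220


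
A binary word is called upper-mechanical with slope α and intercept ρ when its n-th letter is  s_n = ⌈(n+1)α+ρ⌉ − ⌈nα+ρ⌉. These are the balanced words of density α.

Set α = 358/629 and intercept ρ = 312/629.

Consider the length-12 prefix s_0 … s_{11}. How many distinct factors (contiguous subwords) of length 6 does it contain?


t_n = ⌈(n·358+312)/629⌉ for n = 0 … 12:
  n=0…9: ⌈312/629⌉=1 ⌈670/629⌉=2 ⌈1028/629⌉=2 ⌈1386/629⌉=3 ⌈1744/629⌉=3 ⌈2102/629⌉=4 ⌈2460/629⌉=4 ⌈2818/629⌉=5 ⌈3176/629⌉=6 ⌈3534/629⌉=6
  n=10…12: ⌈3892/629⌉=7 ⌈4250/629⌉=7 ⌈4608/629⌉=8
s_n = t_(n+1) − t_n for n = 0 … 11 gives
prefix = 101010110101
slide a length-6 window over [0..5] … [6..11] (7 windows); first occurrence of each distinct factor:
  [  0..  5] 101010
  [  1..  6] 010101
  [  2..  7] 101011
  [  3..  8] 010110
  [  4..  9] 101101
  [  5.. 10] 011010
  [  6.. 11] 110101
distinct factors: {010101, 010110, 011010, 101010, 101011, 101101, 110101}
count = 7  (Sturmian bound for length 6 is 7)

7


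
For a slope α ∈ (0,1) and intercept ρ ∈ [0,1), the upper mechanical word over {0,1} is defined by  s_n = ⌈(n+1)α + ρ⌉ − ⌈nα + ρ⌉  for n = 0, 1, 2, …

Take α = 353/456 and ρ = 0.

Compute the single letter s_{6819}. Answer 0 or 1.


1

(n+1)α + ρ = (6820·353) / 456 = 2407460/456
nα + ρ     = (6819·353) / 456 = 2407107/456
⌈2407460/456⌉ = 5280,  ⌈2407107/456⌉ = 5279
s_{6819} = 5280 − 5279 = 1


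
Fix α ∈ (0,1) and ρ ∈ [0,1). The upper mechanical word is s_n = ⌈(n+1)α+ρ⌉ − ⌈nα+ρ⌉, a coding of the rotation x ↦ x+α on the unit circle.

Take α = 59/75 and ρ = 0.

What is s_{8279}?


1

(n+1)α + ρ = (8280·59) / 75 = 488520/75
nα + ρ     = (8279·59) / 75 = 488461/75
⌈488520/75⌉ = 6514,  ⌈488461/75⌉ = 6513
s_{8279} = 6514 − 6513 = 1


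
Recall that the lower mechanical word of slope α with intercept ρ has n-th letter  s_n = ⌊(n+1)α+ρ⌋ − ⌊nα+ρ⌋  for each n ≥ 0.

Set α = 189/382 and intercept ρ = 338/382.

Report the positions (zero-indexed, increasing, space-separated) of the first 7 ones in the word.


0 2 4 6 8 10 12

n=0: ⌊527/382⌋−⌊338/382⌋ = 1−0 = 1  ← one
n=1: ⌊716/382⌋−⌊527/382⌋ = 1−1 = 0
n=2: ⌊905/382⌋−⌊716/382⌋ = 2−1 = 1  ← one
n=3: ⌊1094/382⌋−⌊905/382⌋ = 2−2 = 0
n=4: ⌊1283/382⌋−⌊1094/382⌋ = 3−2 = 1  ← one
n=5: ⌊1472/382⌋−⌊1283/382⌋ = 3−3 = 0
n=6: ⌊1661/382⌋−⌊1472/382⌋ = 4−3 = 1  ← one
n=7: ⌊1850/382⌋−⌊1661/382⌋ = 4−4 = 0
n=8: ⌊2039/382⌋−⌊1850/382⌋ = 5−4 = 1  ← one
n=9: ⌊2228/382⌋−⌊2039/382⌋ = 5−5 = 0
n=10: ⌊2417/382⌋−⌊2228/382⌋ = 6−5 = 1  ← one
n=11: ⌊2606/382⌋−⌊2417/382⌋ = 6−6 = 0
n=12: ⌊2795/382⌋−⌊2606/382⌋ = 7−6 = 1  ← one
positions of the first 7 ones: 0 2 4 6 8 10 12


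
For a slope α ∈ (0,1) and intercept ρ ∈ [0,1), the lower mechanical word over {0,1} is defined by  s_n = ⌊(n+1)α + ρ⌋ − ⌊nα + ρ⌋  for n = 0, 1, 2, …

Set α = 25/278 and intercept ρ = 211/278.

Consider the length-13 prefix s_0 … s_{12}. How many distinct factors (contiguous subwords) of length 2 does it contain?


t_n = ⌊(n·25+211)/278⌋ for n = 0 … 13:
  n=0…9: ⌊211/278⌋=0 ⌊236/278⌋=0 ⌊261/278⌋=0 ⌊286/278⌋=1 ⌊311/278⌋=1 ⌊336/278⌋=1 ⌊361/278⌋=1 ⌊386/278⌋=1 ⌊411/278⌋=1 ⌊436/278⌋=1
  n=10…13: ⌊461/278⌋=1 ⌊486/278⌋=1 ⌊511/278⌋=1 ⌊536/278⌋=1
s_n = t_(n+1) − t_n for n = 0 … 12 gives
prefix = 0010000000000
slide a length-2 window over [0..1] … [11..12] (12 windows); first occurrence of each distinct factor:
  [  0..  1] 00
  [  1..  2] 01
  [  2..  3] 10
  (the other 9 windows repeat one of these)
distinct factors: {00, 01, 10}
count = 3  (Sturmian bound for length 2 is 3)

3


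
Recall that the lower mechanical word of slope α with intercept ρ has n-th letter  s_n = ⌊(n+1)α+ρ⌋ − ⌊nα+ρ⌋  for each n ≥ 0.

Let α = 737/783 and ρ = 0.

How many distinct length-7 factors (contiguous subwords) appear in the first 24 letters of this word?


t_n = ⌊(n·737)/783⌋ for n = 0 … 24:
  n=0…9: ⌊0/783⌋=0 ⌊737/783⌋=0 ⌊1474/783⌋=1 ⌊2211/783⌋=2 ⌊2948/783⌋=3 ⌊3685/783⌋=4 ⌊4422/783⌋=5 ⌊5159/783⌋=6 ⌊5896/783⌋=7 ⌊6633/783⌋=8
  n=10…19: ⌊7370/783⌋=9 ⌊8107/783⌋=10 ⌊8844/783⌋=11 ⌊9581/783⌋=12 ⌊10318/783⌋=13 ⌊11055/783⌋=14 ⌊11792/783⌋=15 ⌊12529/783⌋=16 ⌊13266/783⌋=16 ⌊14003/783⌋=17
  n=20…24: ⌊14740/783⌋=18 ⌊15477/783⌋=19 ⌊16214/783⌋=20 ⌊16951/783⌋=21 ⌊17688/783⌋=22
s_n = t_(n+1) − t_n for n = 0 … 23 gives
prefix = 011111111111111110111111
slide a length-7 window over [0..6] … [17..23] (18 windows); first occurrence of each distinct factor:
  [  0..  6] 0111111
  [  1..  7] 1111111
  [ 11.. 17] 1111110
  [ 12.. 18] 1111101
  [ 13.. 19] 1111011
  [ 14.. 20] 1110111
  [ 15.. 21] 1101111
  [ 16.. 22] 1011111
  (the other 10 windows repeat one of these)
distinct factors: {0111111, 1011111, 1101111, 1110111, 1111011, 1111101, 1111110, 1111111}
count = 8  (Sturmian bound for length 7 is 8)

8


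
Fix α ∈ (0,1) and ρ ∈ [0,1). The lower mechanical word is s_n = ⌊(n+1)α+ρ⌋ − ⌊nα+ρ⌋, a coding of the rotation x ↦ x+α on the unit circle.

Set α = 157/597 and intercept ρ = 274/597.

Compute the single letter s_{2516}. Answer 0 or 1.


(n+1)α + ρ = (2517·157 + 274) / 597 = 395443/597
nα + ρ     = (2516·157 + 274) / 597 = 395286/597
⌊395443/597⌋ = 662,  ⌊395286/597⌋ = 662
s_{2516} = 662 − 662 = 0

0


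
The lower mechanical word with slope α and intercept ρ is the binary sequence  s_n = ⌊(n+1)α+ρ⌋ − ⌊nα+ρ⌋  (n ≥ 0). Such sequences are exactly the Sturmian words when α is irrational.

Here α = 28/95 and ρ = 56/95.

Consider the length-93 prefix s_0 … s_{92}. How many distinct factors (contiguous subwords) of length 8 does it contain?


t_n = ⌊(n·28+56)/95⌋ for n = 0 … 93:
  n=0…9: ⌊56/95⌋=0 ⌊84/95⌋=0 ⌊112/95⌋=1 ⌊140/95⌋=1 ⌊168/95⌋=1 ⌊196/95⌋=2 ⌊224/95⌋=2 ⌊252/95⌋=2 ⌊280/95⌋=2 ⌊308/95⌋=3
  n=10…19: ⌊336/95⌋=3 ⌊364/95⌋=3 ⌊392/95⌋=4 ⌊420/95⌋=4 ⌊448/95⌋=4 ⌊476/95⌋=5 ⌊504/95⌋=5 ⌊532/95⌋=5 ⌊560/95⌋=5 ⌊588/95⌋=6
  n=20…29: ⌊616/95⌋=6 ⌊644/95⌋=6 ⌊672/95⌋=7 ⌊700/95⌋=7 ⌊728/95⌋=7 ⌊756/95⌋=7 ⌊784/95⌋=8 ⌊812/95⌋=8 ⌊840/95⌋=8 ⌊868/95⌋=9
  n=30…39: ⌊896/95⌋=9 ⌊924/95⌋=9 ⌊952/95⌋=10 ⌊980/95⌋=10 ⌊1008/95⌋=10 ⌊1036/95⌋=10 ⌊1064/95⌋=11 ⌊1092/95⌋=11 ⌊1120/95⌋=11 ⌊1148/95⌋=12
  n=40…49: ⌊1176/95⌋=12 ⌊1204/95⌋=12 ⌊1232/95⌋=12 ⌊1260/95⌋=13 ⌊1288/95⌋=13 ⌊1316/95⌋=13 ⌊1344/95⌋=14 ⌊1372/95⌋=14 ⌊1400/95⌋=14 ⌊1428/95⌋=15
  n=50…59: ⌊1456/95⌋=15 ⌊1484/95⌋=15 ⌊1512/95⌋=15 ⌊1540/95⌋=16 ⌊1568/95⌋=16 ⌊1596/95⌋=16 ⌊1624/95⌋=17 ⌊1652/95⌋=17 ⌊1680/95⌋=17 ⌊1708/95⌋=17
  n=60…69: ⌊1736/95⌋=18 ⌊1764/95⌋=18 ⌊1792/95⌋=18 ⌊1820/95⌋=19 ⌊1848/95⌋=19 ⌊1876/95⌋=19 ⌊1904/95⌋=20 ⌊1932/95⌋=20 ⌊1960/95⌋=20 ⌊1988/95⌋=20
  n=70…79: ⌊2016/95⌋=21 ⌊2044/95⌋=21 ⌊2072/95⌋=21 ⌊2100/95⌋=22 ⌊2128/95⌋=22 ⌊2156/95⌋=22 ⌊2184/95⌋=22 ⌊2212/95⌋=23 ⌊2240/95⌋=23 ⌊2268/95⌋=23
  n=80…89: ⌊2296/95⌋=24 ⌊2324/95⌋=24 ⌊2352/95⌋=24 ⌊2380/95⌋=25 ⌊2408/95⌋=25 ⌊2436/95⌋=25 ⌊2464/95⌋=25 ⌊2492/95⌋=26 ⌊2520/95⌋=26 ⌊2548/95⌋=26
  n=90…93: ⌊2576/95⌋=27 ⌊2604/95⌋=27 ⌊2632/95⌋=27 ⌊2660/95⌋=28
s_n = t_(n+1) − t_n for n = 0 … 92 gives
prefix = 010010001001001000100100010010010001001000100100100010010001001001000100100010010010001001001
slide a length-8 window over [0..7] … [85..92] (86 windows); first occurrence of each distinct factor:
  [  0..  7] 01001000
  [  1..  8] 10010001
  [  2..  9] 00100010
  [  3.. 10] 01000100
  [  4.. 11] 10001001
  [  5.. 12] 00010010
  [  6.. 13] 00100100
  [  7.. 14] 01001001
  [  8.. 15] 10010010
  (the other 77 windows repeat one of these)
distinct factors: {00010010, 00100010, 00100100, 01000100, 01001000, 01001001, 10001001, 10010001, 10010010}
count = 9  (Sturmian bound for length 8 is 9)

9


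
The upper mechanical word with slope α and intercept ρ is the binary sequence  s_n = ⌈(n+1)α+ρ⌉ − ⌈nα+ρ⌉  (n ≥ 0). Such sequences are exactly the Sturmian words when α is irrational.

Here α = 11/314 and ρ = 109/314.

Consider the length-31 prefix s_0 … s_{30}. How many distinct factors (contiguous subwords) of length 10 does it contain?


t_n = ⌈(n·11+109)/314⌉ for n = 0 … 31:
  n=0…9: ⌈109/314⌉=1 ⌈120/314⌉=1 ⌈131/314⌉=1 ⌈142/314⌉=1 ⌈153/314⌉=1 ⌈164/314⌉=1 ⌈175/314⌉=1 ⌈186/314⌉=1 ⌈197/314⌉=1 ⌈208/314⌉=1
  n=10…19: ⌈219/314⌉=1 ⌈230/314⌉=1 ⌈241/314⌉=1 ⌈252/314⌉=1 ⌈263/314⌉=1 ⌈274/314⌉=1 ⌈285/314⌉=1 ⌈296/314⌉=1 ⌈307/314⌉=1 ⌈318/314⌉=2
  n=20…29: ⌈329/314⌉=2 ⌈340/314⌉=2 ⌈351/314⌉=2 ⌈362/314⌉=2 ⌈373/314⌉=2 ⌈384/314⌉=2 ⌈395/314⌉=2 ⌈406/314⌉=2 ⌈417/314⌉=2 ⌈428/314⌉=2
  n=30…31: ⌈439/314⌉=2 ⌈450/314⌉=2
s_n = t_(n+1) − t_n for n = 0 … 30 gives
prefix = 0000000000000000001000000000000
slide a length-10 window over [0..9] … [21..30] (22 windows); first occurrence of each distinct factor:
  [  0..  9] 0000000000
  [  9.. 18] 0000000001
  [ 10.. 19] 0000000010
  [ 11.. 20] 0000000100
  [ 12.. 21] 0000001000
  [ 13.. 22] 0000010000
  [ 14.. 23] 0000100000
  [ 15.. 24] 0001000000
  [ 16.. 25] 0010000000
  [ 17.. 26] 0100000000
  [ 18.. 27] 1000000000
  (the other 11 windows repeat one of these)
distinct factors: {0000000000, 0000000001, 0000000010, 0000000100, 0000001000, 0000010000, 0000100000, 0001000000, 0010000000, 0100000000, 1000000000}
count = 11  (Sturmian bound for length 10 is 11)

11


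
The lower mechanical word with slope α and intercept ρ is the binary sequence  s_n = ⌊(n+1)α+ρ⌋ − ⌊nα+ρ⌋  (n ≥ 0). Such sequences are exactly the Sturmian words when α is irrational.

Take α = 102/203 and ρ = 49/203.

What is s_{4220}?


(n+1)α + ρ = (4221·102 + 49) / 203 = 430591/203
nα + ρ     = (4220·102 + 49) / 203 = 430489/203
⌊430591/203⌋ = 2121,  ⌊430489/203⌋ = 2120
s_{4220} = 2121 − 2120 = 1

1


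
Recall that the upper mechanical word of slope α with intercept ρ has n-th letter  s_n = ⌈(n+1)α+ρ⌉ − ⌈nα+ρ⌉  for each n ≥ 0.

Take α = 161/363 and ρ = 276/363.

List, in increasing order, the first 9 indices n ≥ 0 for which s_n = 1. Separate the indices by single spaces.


n=0: ⌈437/363⌉−⌈276/363⌉ = 2−1 = 1  ← one
n=1: ⌈598/363⌉−⌈437/363⌉ = 2−2 = 0
n=2: ⌈759/363⌉−⌈598/363⌉ = 3−2 = 1  ← one
n=3: ⌈920/363⌉−⌈759/363⌉ = 3−3 = 0
n=4: ⌈1081/363⌉−⌈920/363⌉ = 3−3 = 0
n=5: ⌈1242/363⌉−⌈1081/363⌉ = 4−3 = 1  ← one
n=6: ⌈1403/363⌉−⌈1242/363⌉ = 4−4 = 0
n=7: ⌈1564/363⌉−⌈1403/363⌉ = 5−4 = 1  ← one
n=8: ⌈1725/363⌉−⌈1564/363⌉ = 5−5 = 0
n=9: ⌈1886/363⌉−⌈1725/363⌉ = 6−5 = 1  ← one
n=10: ⌈2047/363⌉−⌈1886/363⌉ = 6−6 = 0
n=11: ⌈2208/363⌉−⌈2047/363⌉ = 7−6 = 1  ← one
n=12: ⌈2369/363⌉−⌈2208/363⌉ = 7−7 = 0
n=13: ⌈2530/363⌉−⌈2369/363⌉ = 7−7 = 0
n=14: ⌈2691/363⌉−⌈2530/363⌉ = 8−7 = 1  ← one
n=15: ⌈2852/363⌉−⌈2691/363⌉ = 8−8 = 0
n=16: ⌈3013/363⌉−⌈2852/363⌉ = 9−8 = 1  ← one
n=17: ⌈3174/363⌉−⌈3013/363⌉ = 9−9 = 0
n=18: ⌈3335/363⌉−⌈3174/363⌉ = 10−9 = 1  ← one
positions of the first 9 ones: 0 2 5 7 9 11 14 16 18

0 2 5 7 9 11 14 16 18


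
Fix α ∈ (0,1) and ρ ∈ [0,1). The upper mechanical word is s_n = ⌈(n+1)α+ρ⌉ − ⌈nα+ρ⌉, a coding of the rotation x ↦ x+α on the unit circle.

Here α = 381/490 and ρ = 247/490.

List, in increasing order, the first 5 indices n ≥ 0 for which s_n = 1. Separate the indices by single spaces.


0 1 3 4 5

n=0: ⌈628/490⌉−⌈247/490⌉ = 2−1 = 1  ← one
n=1: ⌈1009/490⌉−⌈628/490⌉ = 3−2 = 1  ← one
n=2: ⌈1390/490⌉−⌈1009/490⌉ = 3−3 = 0
n=3: ⌈1771/490⌉−⌈1390/490⌉ = 4−3 = 1  ← one
n=4: ⌈2152/490⌉−⌈1771/490⌉ = 5−4 = 1  ← one
n=5: ⌈2533/490⌉−⌈2152/490⌉ = 6−5 = 1  ← one
positions of the first 5 ones: 0 1 3 4 5


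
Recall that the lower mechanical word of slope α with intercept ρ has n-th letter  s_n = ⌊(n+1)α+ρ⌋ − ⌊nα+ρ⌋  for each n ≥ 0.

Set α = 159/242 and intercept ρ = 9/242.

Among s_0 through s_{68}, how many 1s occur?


45

#1s = Σ_{n=0}^{68} s_n = Σ_{n=0}^{68} (⌊(n+1)α+ρ⌋ − ⌊nα+ρ⌋)
the sum telescopes: every ⌊nα+ρ⌋ with 0 < n < 69 appears once with + and once with −, leaving ⌊69α+ρ⌋ − ⌊0·α+ρ⌋
69α + ρ = (69·159 + 9) / 242 = 10980/242
ρ = 9/242
⌊10980/242⌋ = 45,  ⌊9/242⌋ = 0
#1s = 45 − 0 = 45


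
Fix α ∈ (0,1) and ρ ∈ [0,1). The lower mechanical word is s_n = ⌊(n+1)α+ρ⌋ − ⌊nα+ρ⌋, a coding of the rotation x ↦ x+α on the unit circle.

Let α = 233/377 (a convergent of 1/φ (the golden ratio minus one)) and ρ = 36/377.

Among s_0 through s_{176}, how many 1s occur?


#1s = Σ_{n=0}^{176} s_n = Σ_{n=0}^{176} (⌊(n+1)α+ρ⌋ − ⌊nα+ρ⌋)
the sum telescopes: every ⌊nα+ρ⌋ with 0 < n < 177 appears once with + and once with −, leaving ⌊177α+ρ⌋ − ⌊0·α+ρ⌋
177α + ρ = (177·233 + 36) / 377 = 41277/377
ρ = 36/377
⌊41277/377⌋ = 109,  ⌊36/377⌋ = 0
#1s = 109 − 0 = 109

109


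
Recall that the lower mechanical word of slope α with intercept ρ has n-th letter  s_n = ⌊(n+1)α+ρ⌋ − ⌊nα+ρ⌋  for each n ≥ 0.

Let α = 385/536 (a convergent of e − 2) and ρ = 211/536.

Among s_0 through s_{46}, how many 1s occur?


34

#1s = Σ_{n=0}^{46} s_n = Σ_{n=0}^{46} (⌊(n+1)α+ρ⌋ − ⌊nα+ρ⌋)
the sum telescopes: every ⌊nα+ρ⌋ with 0 < n < 47 appears once with + and once with −, leaving ⌊47α+ρ⌋ − ⌊0·α+ρ⌋
47α + ρ = (47·385 + 211) / 536 = 18306/536
ρ = 211/536
⌊18306/536⌋ = 34,  ⌊211/536⌋ = 0
#1s = 34 − 0 = 34


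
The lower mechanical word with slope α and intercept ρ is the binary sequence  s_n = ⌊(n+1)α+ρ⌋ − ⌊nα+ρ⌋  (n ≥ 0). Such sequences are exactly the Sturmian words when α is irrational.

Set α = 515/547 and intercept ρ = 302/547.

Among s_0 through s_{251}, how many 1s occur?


#1s = Σ_{n=0}^{251} s_n = Σ_{n=0}^{251} (⌊(n+1)α+ρ⌋ − ⌊nα+ρ⌋)
the sum telescopes: every ⌊nα+ρ⌋ with 0 < n < 252 appears once with + and once with −, leaving ⌊252α+ρ⌋ − ⌊0·α+ρ⌋
252α + ρ = (252·515 + 302) / 547 = 130082/547
ρ = 302/547
⌊130082/547⌋ = 237,  ⌊302/547⌋ = 0
#1s = 237 − 0 = 237

237


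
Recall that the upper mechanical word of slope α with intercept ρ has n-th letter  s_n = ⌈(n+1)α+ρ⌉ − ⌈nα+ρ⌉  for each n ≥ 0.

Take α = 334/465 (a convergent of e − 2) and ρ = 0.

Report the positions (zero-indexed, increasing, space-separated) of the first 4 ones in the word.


n=0: ⌈334/465⌉−⌈0/465⌉ = 1−0 = 1  ← one
n=1: ⌈668/465⌉−⌈334/465⌉ = 2−1 = 1  ← one
n=2: ⌈1002/465⌉−⌈668/465⌉ = 3−2 = 1  ← one
n=3: ⌈1336/465⌉−⌈1002/465⌉ = 3−3 = 0
n=4: ⌈1670/465⌉−⌈1336/465⌉ = 4−3 = 1  ← one
positions of the first 4 ones: 0 1 2 4

0 1 2 4


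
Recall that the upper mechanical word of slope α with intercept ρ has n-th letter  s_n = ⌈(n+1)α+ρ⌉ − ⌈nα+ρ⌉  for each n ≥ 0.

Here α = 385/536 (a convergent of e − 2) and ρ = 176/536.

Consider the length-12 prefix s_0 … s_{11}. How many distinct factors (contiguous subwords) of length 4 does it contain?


5

t_n = ⌈(n·385+176)/536⌉ for n = 0 … 12:
  n=0…9: ⌈176/536⌉=1 ⌈561/536⌉=2 ⌈946/536⌉=2 ⌈1331/536⌉=3 ⌈1716/536⌉=4 ⌈2101/536⌉=4 ⌈2486/536⌉=5 ⌈2871/536⌉=6 ⌈3256/536⌉=7 ⌈3641/536⌉=7
  n=10…12: ⌈4026/536⌉=8 ⌈4411/536⌉=9 ⌈4796/536⌉=9
s_n = t_(n+1) − t_n for n = 0 … 11 gives
prefix = 101101110110
slide a length-4 window over [0..3] … [8..11] (9 windows); first occurrence of each distinct factor:
  [  0..  3] 1011
  [  1..  4] 0110
  [  2..  5] 1101
  [  4..  7] 0111
  [  5..  8] 1110
  (the other 4 windows repeat one of these)
distinct factors: {0110, 0111, 1011, 1101, 1110}
count = 5  (Sturmian bound for length 4 is 5)


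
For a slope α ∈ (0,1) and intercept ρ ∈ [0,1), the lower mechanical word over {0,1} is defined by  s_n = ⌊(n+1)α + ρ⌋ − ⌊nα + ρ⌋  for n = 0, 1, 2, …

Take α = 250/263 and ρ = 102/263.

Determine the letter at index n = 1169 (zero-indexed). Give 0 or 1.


1

(n+1)α + ρ = (1170·250 + 102) / 263 = 292602/263
nα + ρ     = (1169·250 + 102) / 263 = 292352/263
⌊292602/263⌋ = 1112,  ⌊292352/263⌋ = 1111
s_{1169} = 1112 − 1111 = 1


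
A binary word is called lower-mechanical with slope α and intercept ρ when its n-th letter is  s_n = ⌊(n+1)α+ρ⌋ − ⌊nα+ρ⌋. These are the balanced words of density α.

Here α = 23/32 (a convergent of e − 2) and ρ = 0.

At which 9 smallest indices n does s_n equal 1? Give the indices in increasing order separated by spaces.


1 2 4 5 6 8 9 11 12

n=0: ⌊23/32⌋−⌊0/32⌋ = 0−0 = 0
n=1: ⌊46/32⌋−⌊23/32⌋ = 1−0 = 1  ← one
n=2: ⌊69/32⌋−⌊46/32⌋ = 2−1 = 1  ← one
n=3: ⌊92/32⌋−⌊69/32⌋ = 2−2 = 0
n=4: ⌊115/32⌋−⌊92/32⌋ = 3−2 = 1  ← one
n=5: ⌊138/32⌋−⌊115/32⌋ = 4−3 = 1  ← one
n=6: ⌊161/32⌋−⌊138/32⌋ = 5−4 = 1  ← one
n=7: ⌊184/32⌋−⌊161/32⌋ = 5−5 = 0
n=8: ⌊207/32⌋−⌊184/32⌋ = 6−5 = 1  ← one
n=9: ⌊230/32⌋−⌊207/32⌋ = 7−6 = 1  ← one
n=10: ⌊253/32⌋−⌊230/32⌋ = 7−7 = 0
n=11: ⌊276/32⌋−⌊253/32⌋ = 8−7 = 1  ← one
n=12: ⌊299/32⌋−⌊276/32⌋ = 9−8 = 1  ← one
positions of the first 9 ones: 1 2 4 5 6 8 9 11 12


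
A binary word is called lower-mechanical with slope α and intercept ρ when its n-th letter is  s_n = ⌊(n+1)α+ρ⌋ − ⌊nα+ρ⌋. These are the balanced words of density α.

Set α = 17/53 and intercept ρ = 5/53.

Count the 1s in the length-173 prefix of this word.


#1s = Σ_{n=0}^{172} s_n = Σ_{n=0}^{172} (⌊(n+1)α+ρ⌋ − ⌊nα+ρ⌋)
the sum telescopes: every ⌊nα+ρ⌋ with 0 < n < 173 appears once with + and once with −, leaving ⌊173α+ρ⌋ − ⌊0·α+ρ⌋
173α + ρ = (173·17 + 5) / 53 = 2946/53
ρ = 5/53
⌊2946/53⌋ = 55,  ⌊5/53⌋ = 0
#1s = 55 − 0 = 55

55


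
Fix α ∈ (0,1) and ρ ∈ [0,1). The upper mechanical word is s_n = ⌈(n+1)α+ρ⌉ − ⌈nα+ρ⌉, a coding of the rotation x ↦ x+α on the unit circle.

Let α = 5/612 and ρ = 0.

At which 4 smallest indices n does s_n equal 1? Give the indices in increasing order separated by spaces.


n=0: ⌈5/612⌉−⌈0/612⌉ = 1−0 = 1  ← one
n=1: ⌈10/612⌉−⌈5/612⌉ = 1−1 = 0
n=2: ⌈15/612⌉−⌈10/612⌉ = 1−1 = 0
  …
n=122: ⌈615/612⌉−⌈610/612⌉ = 2−1 = 1  ← one
n=123: ⌈620/612⌉−⌈615/612⌉ = 2−2 = 0
n=124: ⌈625/612⌉−⌈620/612⌉ = 2−2 = 0
  …
n=244: ⌈1225/612⌉−⌈1220/612⌉ = 3−2 = 1  ← one
n=245: ⌈1230/612⌉−⌈1225/612⌉ = 3−3 = 0
n=246: ⌈1235/612⌉−⌈1230/612⌉ = 3−3 = 0
  …
n=367: ⌈1840/612⌉−⌈1835/612⌉ = 4−3 = 1  ← one
positions of the first 4 ones: 0 122 244 367

0 122 244 367


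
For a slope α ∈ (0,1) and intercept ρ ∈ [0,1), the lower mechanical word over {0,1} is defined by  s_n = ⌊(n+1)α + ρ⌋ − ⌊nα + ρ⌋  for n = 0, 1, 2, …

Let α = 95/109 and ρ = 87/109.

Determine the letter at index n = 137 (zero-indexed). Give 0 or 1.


(n+1)α + ρ = (138·95 + 87) / 109 = 13197/109
nα + ρ     = (137·95 + 87) / 109 = 13102/109
⌊13197/109⌋ = 121,  ⌊13102/109⌋ = 120
s_{137} = 121 − 120 = 1

1


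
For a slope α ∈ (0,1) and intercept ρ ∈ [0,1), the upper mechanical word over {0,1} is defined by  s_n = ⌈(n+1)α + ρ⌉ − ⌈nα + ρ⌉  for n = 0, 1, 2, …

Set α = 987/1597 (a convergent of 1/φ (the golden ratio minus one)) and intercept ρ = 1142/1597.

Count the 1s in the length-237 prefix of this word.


147

#1s = Σ_{n=0}^{236} s_n = Σ_{n=0}^{236} (⌈(n+1)α+ρ⌉ − ⌈nα+ρ⌉)
the sum telescopes: every ⌈nα+ρ⌉ with 0 < n < 237 appears once with + and once with −, leaving ⌈237α+ρ⌉ − ⌈0·α+ρ⌉
237α + ρ = (237·987 + 1142) / 1597 = 235061/1597
ρ = 1142/1597
⌈235061/1597⌉ = 148,  ⌈1142/1597⌉ = 1
#1s = 148 − 1 = 147


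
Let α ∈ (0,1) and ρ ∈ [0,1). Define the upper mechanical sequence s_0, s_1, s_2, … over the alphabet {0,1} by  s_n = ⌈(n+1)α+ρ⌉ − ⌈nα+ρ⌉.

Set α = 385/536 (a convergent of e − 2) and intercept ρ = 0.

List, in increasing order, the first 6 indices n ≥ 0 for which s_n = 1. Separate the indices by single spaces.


0 1 2 4 5 6

n=0: ⌈385/536⌉−⌈0/536⌉ = 1−0 = 1  ← one
n=1: ⌈770/536⌉−⌈385/536⌉ = 2−1 = 1  ← one
n=2: ⌈1155/536⌉−⌈770/536⌉ = 3−2 = 1  ← one
n=3: ⌈1540/536⌉−⌈1155/536⌉ = 3−3 = 0
n=4: ⌈1925/536⌉−⌈1540/536⌉ = 4−3 = 1  ← one
n=5: ⌈2310/536⌉−⌈1925/536⌉ = 5−4 = 1  ← one
n=6: ⌈2695/536⌉−⌈2310/536⌉ = 6−5 = 1  ← one
positions of the first 6 ones: 0 1 2 4 5 6


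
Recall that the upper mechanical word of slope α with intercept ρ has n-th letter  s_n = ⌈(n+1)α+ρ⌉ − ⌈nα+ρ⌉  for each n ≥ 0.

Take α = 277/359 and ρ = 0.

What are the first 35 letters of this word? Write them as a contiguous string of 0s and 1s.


11110111011110111011101111011101111

n=0: ⌈(1·277)/359⌉ − ⌈(0·277)/359⌉ = ⌈277/359⌉ − ⌈0/359⌉ = 1 − 0 = 1
n=1: ⌈(2·277)/359⌉ − ⌈(1·277)/359⌉ = ⌈554/359⌉ − ⌈277/359⌉ = 2 − 1 = 1
n=2: ⌈(3·277)/359⌉ − ⌈(2·277)/359⌉ = ⌈831/359⌉ − ⌈554/359⌉ = 3 − 2 = 1
n=3: ⌈(4·277)/359⌉ − ⌈(3·277)/359⌉ = ⌈1108/359⌉ − ⌈831/359⌉ = 4 − 3 = 1
n=4: ⌈(5·277)/359⌉ − ⌈(4·277)/359⌉ = ⌈1385/359⌉ − ⌈1108/359⌉ = 4 − 4 = 0
n=5: ⌈(6·277)/359⌉ − ⌈(5·277)/359⌉ = ⌈1662/359⌉ − ⌈1385/359⌉ = 5 − 4 = 1
n=6: ⌈(7·277)/359⌉ − ⌈(6·277)/359⌉ = ⌈1939/359⌉ − ⌈1662/359⌉ = 6 − 5 = 1
n=7: ⌈(8·277)/359⌉ − ⌈(7·277)/359⌉ = ⌈2216/359⌉ − ⌈1939/359⌉ = 7 − 6 = 1
n=8: ⌈(9·277)/359⌉ − ⌈(8·277)/359⌉ = ⌈2493/359⌉ − ⌈2216/359⌉ = 7 − 7 = 0
n=9: ⌈(10·277)/359⌉ − ⌈(9·277)/359⌉ = ⌈2770/359⌉ − ⌈2493/359⌉ = 8 − 7 = 1
n=10: ⌈(11·277)/359⌉ − ⌈(10·277)/359⌉ = ⌈3047/359⌉ − ⌈2770/359⌉ = 9 − 8 = 1
n=11: ⌈(12·277)/359⌉ − ⌈(11·277)/359⌉ = ⌈3324/359⌉ − ⌈3047/359⌉ = 10 − 9 = 1
n=12: ⌈(13·277)/359⌉ − ⌈(12·277)/359⌉ = ⌈3601/359⌉ − ⌈3324/359⌉ = 11 − 10 = 1
n=13: ⌈(14·277)/359⌉ − ⌈(13·277)/359⌉ = ⌈3878/359⌉ − ⌈3601/359⌉ = 11 − 11 = 0
n=14: ⌈(15·277)/359⌉ − ⌈(14·277)/359⌉ = ⌈4155/359⌉ − ⌈3878/359⌉ = 12 − 11 = 1
n=15: ⌈(16·277)/359⌉ − ⌈(15·277)/359⌉ = ⌈4432/359⌉ − ⌈4155/359⌉ = 13 − 12 = 1
n=16: ⌈(17·277)/359⌉ − ⌈(16·277)/359⌉ = ⌈4709/359⌉ − ⌈4432/359⌉ = 14 − 13 = 1
n=17: ⌈(18·277)/359⌉ − ⌈(17·277)/359⌉ = ⌈4986/359⌉ − ⌈4709/359⌉ = 14 − 14 = 0
n=18: ⌈(19·277)/359⌉ − ⌈(18·277)/359⌉ = ⌈5263/359⌉ − ⌈4986/359⌉ = 15 − 14 = 1
n=19: ⌈(20·277)/359⌉ − ⌈(19·277)/359⌉ = ⌈5540/359⌉ − ⌈5263/359⌉ = 16 − 15 = 1
n=20: ⌈(21·277)/359⌉ − ⌈(20·277)/359⌉ = ⌈5817/359⌉ − ⌈5540/359⌉ = 17 − 16 = 1
n=21: ⌈(22·277)/359⌉ − ⌈(21·277)/359⌉ = ⌈6094/359⌉ − ⌈5817/359⌉ = 17 − 17 = 0
n=22: ⌈(23·277)/359⌉ − ⌈(22·277)/359⌉ = ⌈6371/359⌉ − ⌈6094/359⌉ = 18 − 17 = 1
n=23: ⌈(24·277)/359⌉ − ⌈(23·277)/359⌉ = ⌈6648/359⌉ − ⌈6371/359⌉ = 19 − 18 = 1
n=24: ⌈(25·277)/359⌉ − ⌈(24·277)/359⌉ = ⌈6925/359⌉ − ⌈6648/359⌉ = 20 − 19 = 1
n=25: ⌈(26·277)/359⌉ − ⌈(25·277)/359⌉ = ⌈7202/359⌉ − ⌈6925/359⌉ = 21 − 20 = 1
n=26: ⌈(27·277)/359⌉ − ⌈(26·277)/359⌉ = ⌈7479/359⌉ − ⌈7202/359⌉ = 21 − 21 = 0
n=27: ⌈(28·277)/359⌉ − ⌈(27·277)/359⌉ = ⌈7756/359⌉ − ⌈7479/359⌉ = 22 − 21 = 1
n=28: ⌈(29·277)/359⌉ − ⌈(28·277)/359⌉ = ⌈8033/359⌉ − ⌈7756/359⌉ = 23 − 22 = 1
n=29: ⌈(30·277)/359⌉ − ⌈(29·277)/359⌉ = ⌈8310/359⌉ − ⌈8033/359⌉ = 24 − 23 = 1
n=30: ⌈(31·277)/359⌉ − ⌈(30·277)/359⌉ = ⌈8587/359⌉ − ⌈8310/359⌉ = 24 − 24 = 0
n=31: ⌈(32·277)/359⌉ − ⌈(31·277)/359⌉ = ⌈8864/359⌉ − ⌈8587/359⌉ = 25 − 24 = 1
n=32: ⌈(33·277)/359⌉ − ⌈(32·277)/359⌉ = ⌈9141/359⌉ − ⌈8864/359⌉ = 26 − 25 = 1
n=33: ⌈(34·277)/359⌉ − ⌈(33·277)/359⌉ = ⌈9418/359⌉ − ⌈9141/359⌉ = 27 − 26 = 1
n=34: ⌈(35·277)/359⌉ − ⌈(34·277)/359⌉ = ⌈9695/359⌉ − ⌈9418/359⌉ = 28 − 27 = 1


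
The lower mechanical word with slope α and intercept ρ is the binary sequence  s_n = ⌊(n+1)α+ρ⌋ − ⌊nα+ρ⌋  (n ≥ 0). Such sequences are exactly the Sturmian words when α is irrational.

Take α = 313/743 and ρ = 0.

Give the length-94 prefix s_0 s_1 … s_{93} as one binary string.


0010100101010010101001010010101001010100101001010100101010010100101010010101001010010101001010

n=0: ⌊(1·313)/743⌋ − ⌊(0·313)/743⌋ = ⌊313/743⌋ − ⌊0/743⌋ = 0 − 0 = 0
n=1: ⌊(2·313)/743⌋ − ⌊(1·313)/743⌋ = ⌊626/743⌋ − ⌊313/743⌋ = 0 − 0 = 0
n=2: ⌊(3·313)/743⌋ − ⌊(2·313)/743⌋ = ⌊939/743⌋ − ⌊626/743⌋ = 1 − 0 = 1
n=3: ⌊(4·313)/743⌋ − ⌊(3·313)/743⌋ = ⌊1252/743⌋ − ⌊939/743⌋ = 1 − 1 = 0
n=4: ⌊(5·313)/743⌋ − ⌊(4·313)/743⌋ = ⌊1565/743⌋ − ⌊1252/743⌋ = 2 − 1 = 1
n=5: ⌊(6·313)/743⌋ − ⌊(5·313)/743⌋ = ⌊1878/743⌋ − ⌊1565/743⌋ = 2 − 2 = 0
n=6: ⌊(7·313)/743⌋ − ⌊(6·313)/743⌋ = ⌊2191/743⌋ − ⌊1878/743⌋ = 2 − 2 = 0
n=7: ⌊(8·313)/743⌋ − ⌊(7·313)/743⌋ = ⌊2504/743⌋ − ⌊2191/743⌋ = 3 − 2 = 1
n=8: ⌊(9·313)/743⌋ − ⌊(8·313)/743⌋ = ⌊2817/743⌋ − ⌊2504/743⌋ = 3 − 3 = 0
n=9: ⌊(10·313)/743⌋ − ⌊(9·313)/743⌋ = ⌊3130/743⌋ − ⌊2817/743⌋ = 4 − 3 = 1
n=10: ⌊(11·313)/743⌋ − ⌊(10·313)/743⌋ = ⌊3443/743⌋ − ⌊3130/743⌋ = 4 − 4 = 0
n=11: ⌊(12·313)/743⌋ − ⌊(11·313)/743⌋ = ⌊3756/743⌋ − ⌊3443/743⌋ = 5 − 4 = 1
n=12: ⌊(13·313)/743⌋ − ⌊(12·313)/743⌋ = ⌊4069/743⌋ − ⌊3756/743⌋ = 5 − 5 = 0
n=13: ⌊(14·313)/743⌋ − ⌊(13·313)/743⌋ = ⌊4382/743⌋ − ⌊4069/743⌋ = 5 − 5 = 0
n=14: ⌊(15·313)/743⌋ − ⌊(14·313)/743⌋ = ⌊4695/743⌋ − ⌊4382/743⌋ = 6 − 5 = 1
n=15: ⌊(16·313)/743⌋ − ⌊(15·313)/743⌋ = ⌊5008/743⌋ − ⌊4695/743⌋ = 6 − 6 = 0
n=16: ⌊(17·313)/743⌋ − ⌊(16·313)/743⌋ = ⌊5321/743⌋ − ⌊5008/743⌋ = 7 − 6 = 1
n=17: ⌊(18·313)/743⌋ − ⌊(17·313)/743⌋ = ⌊5634/743⌋ − ⌊5321/743⌋ = 7 − 7 = 0
n=18: ⌊(19·313)/743⌋ − ⌊(18·313)/743⌋ = ⌊5947/743⌋ − ⌊5634/743⌋ = 8 − 7 = 1
n=19: ⌊(20·313)/743⌋ − ⌊(19·313)/743⌋ = ⌊6260/743⌋ − ⌊5947/743⌋ = 8 − 8 = 0
n=20: ⌊(21·313)/743⌋ − ⌊(20·313)/743⌋ = ⌊6573/743⌋ − ⌊6260/743⌋ = 8 − 8 = 0
n=21: ⌊(22·313)/743⌋ − ⌊(21·313)/743⌋ = ⌊6886/743⌋ − ⌊6573/743⌋ = 9 − 8 = 1
n=22: ⌊(23·313)/743⌋ − ⌊(22·313)/743⌋ = ⌊7199/743⌋ − ⌊6886/743⌋ = 9 − 9 = 0
n=23: ⌊(24·313)/743⌋ − ⌊(23·313)/743⌋ = ⌊7512/743⌋ − ⌊7199/743⌋ = 10 − 9 = 1
n=24: ⌊(25·313)/743⌋ − ⌊(24·313)/743⌋ = ⌊7825/743⌋ − ⌊7512/743⌋ = 10 − 10 = 0
n=25: ⌊(26·313)/743⌋ − ⌊(25·313)/743⌋ = ⌊8138/743⌋ − ⌊7825/743⌋ = 10 − 10 = 0
n=26: ⌊(27·313)/743⌋ − ⌊(26·313)/743⌋ = ⌊8451/743⌋ − ⌊8138/743⌋ = 11 − 10 = 1
n=27: ⌊(28·313)/743⌋ − ⌊(27·313)/743⌋ = ⌊8764/743⌋ − ⌊8451/743⌋ = 11 − 11 = 0
n=28: ⌊(29·313)/743⌋ − ⌊(28·313)/743⌋ = ⌊9077/743⌋ − ⌊8764/743⌋ = 12 − 11 = 1
n=29: ⌊(30·313)/743⌋ − ⌊(29·313)/743⌋ = ⌊9390/743⌋ − ⌊9077/743⌋ = 12 − 12 = 0
n=30: ⌊(31·313)/743⌋ − ⌊(30·313)/743⌋ = ⌊9703/743⌋ − ⌊9390/743⌋ = 13 − 12 = 1
n=31: ⌊(32·313)/743⌋ − ⌊(31·313)/743⌋ = ⌊10016/743⌋ − ⌊9703/743⌋ = 13 − 13 = 0
n=32: ⌊(33·313)/743⌋ − ⌊(32·313)/743⌋ = ⌊10329/743⌋ − ⌊10016/743⌋ = 13 − 13 = 0
n=33: ⌊(34·313)/743⌋ − ⌊(33·313)/743⌋ = ⌊10642/743⌋ − ⌊10329/743⌋ = 14 − 13 = 1
n=34: ⌊(35·313)/743⌋ − ⌊(34·313)/743⌋ = ⌊10955/743⌋ − ⌊10642/743⌋ = 14 − 14 = 0
n=35: ⌊(36·313)/743⌋ − ⌊(35·313)/743⌋ = ⌊11268/743⌋ − ⌊10955/743⌋ = 15 − 14 = 1
n=36: ⌊(37·313)/743⌋ − ⌊(36·313)/743⌋ = ⌊11581/743⌋ − ⌊11268/743⌋ = 15 − 15 = 0
n=37: ⌊(38·313)/743⌋ − ⌊(37·313)/743⌋ = ⌊11894/743⌋ − ⌊11581/743⌋ = 16 − 15 = 1
n=38: ⌊(39·313)/743⌋ − ⌊(38·313)/743⌋ = ⌊12207/743⌋ − ⌊11894/743⌋ = 16 − 16 = 0
n=39: ⌊(40·313)/743⌋ − ⌊(39·313)/743⌋ = ⌊12520/743⌋ − ⌊12207/743⌋ = 16 − 16 = 0
n=40: ⌊(41·313)/743⌋ − ⌊(40·313)/743⌋ = ⌊12833/743⌋ − ⌊12520/743⌋ = 17 − 16 = 1
n=41: ⌊(42·313)/743⌋ − ⌊(41·313)/743⌋ = ⌊13146/743⌋ − ⌊12833/743⌋ = 17 − 17 = 0
n=42: ⌊(43·313)/743⌋ − ⌊(42·313)/743⌋ = ⌊13459/743⌋ − ⌊13146/743⌋ = 18 − 17 = 1
n=43: ⌊(44·313)/743⌋ − ⌊(43·313)/743⌋ = ⌊13772/743⌋ − ⌊13459/743⌋ = 18 − 18 = 0
n=44: ⌊(45·313)/743⌋ − ⌊(44·313)/743⌋ = ⌊14085/743⌋ − ⌊13772/743⌋ = 18 − 18 = 0
n=45: ⌊(46·313)/743⌋ − ⌊(45·313)/743⌋ = ⌊14398/743⌋ − ⌊14085/743⌋ = 19 − 18 = 1
n=46: ⌊(47·313)/743⌋ − ⌊(46·313)/743⌋ = ⌊14711/743⌋ − ⌊14398/743⌋ = 19 − 19 = 0
n=47: ⌊(48·313)/743⌋ − ⌊(47·313)/743⌋ = ⌊15024/743⌋ − ⌊14711/743⌋ = 20 − 19 = 1
n=48: ⌊(49·313)/743⌋ − ⌊(48·313)/743⌋ = ⌊15337/743⌋ − ⌊15024/743⌋ = 20 − 20 = 0
n=49: ⌊(50·313)/743⌋ − ⌊(49·313)/743⌋ = ⌊15650/743⌋ − ⌊15337/743⌋ = 21 − 20 = 1
n=50: ⌊(51·313)/743⌋ − ⌊(50·313)/743⌋ = ⌊15963/743⌋ − ⌊15650/743⌋ = 21 − 21 = 0
n=51: ⌊(52·313)/743⌋ − ⌊(51·313)/743⌋ = ⌊16276/743⌋ − ⌊15963/743⌋ = 21 − 21 = 0
n=52: ⌊(53·313)/743⌋ − ⌊(52·313)/743⌋ = ⌊16589/743⌋ − ⌊16276/743⌋ = 22 − 21 = 1
n=53: ⌊(54·313)/743⌋ − ⌊(53·313)/743⌋ = ⌊16902/743⌋ − ⌊16589/743⌋ = 22 − 22 = 0
n=54: ⌊(55·313)/743⌋ − ⌊(54·313)/743⌋ = ⌊17215/743⌋ − ⌊16902/743⌋ = 23 − 22 = 1
n=55: ⌊(56·313)/743⌋ − ⌊(55·313)/743⌋ = ⌊17528/743⌋ − ⌊17215/743⌋ = 23 − 23 = 0
n=56: ⌊(57·313)/743⌋ − ⌊(56·313)/743⌋ = ⌊17841/743⌋ − ⌊17528/743⌋ = 24 − 23 = 1
n=57: ⌊(58·313)/743⌋ − ⌊(57·313)/743⌋ = ⌊18154/743⌋ − ⌊17841/743⌋ = 24 − 24 = 0
n=58: ⌊(59·313)/743⌋ − ⌊(58·313)/743⌋ = ⌊18467/743⌋ − ⌊18154/743⌋ = 24 − 24 = 0
n=59: ⌊(60·313)/743⌋ − ⌊(59·313)/743⌋ = ⌊18780/743⌋ − ⌊18467/743⌋ = 25 − 24 = 1
n=60: ⌊(61·313)/743⌋ − ⌊(60·313)/743⌋ = ⌊19093/743⌋ − ⌊18780/743⌋ = 25 − 25 = 0
n=61: ⌊(62·313)/743⌋ − ⌊(61·313)/743⌋ = ⌊19406/743⌋ − ⌊19093/743⌋ = 26 − 25 = 1
n=62: ⌊(63·313)/743⌋ − ⌊(62·313)/743⌋ = ⌊19719/743⌋ − ⌊19406/743⌋ = 26 − 26 = 0
n=63: ⌊(64·313)/743⌋ − ⌊(63·313)/743⌋ = ⌊20032/743⌋ − ⌊19719/743⌋ = 26 − 26 = 0
n=64: ⌊(65·313)/743⌋ − ⌊(64·313)/743⌋ = ⌊20345/743⌋ − ⌊20032/743⌋ = 27 − 26 = 1
n=65: ⌊(66·313)/743⌋ − ⌊(65·313)/743⌋ = ⌊20658/743⌋ − ⌊20345/743⌋ = 27 − 27 = 0
n=66: ⌊(67·313)/743⌋ − ⌊(66·313)/743⌋ = ⌊20971/743⌋ − ⌊20658/743⌋ = 28 − 27 = 1
n=67: ⌊(68·313)/743⌋ − ⌊(67·313)/743⌋ = ⌊21284/743⌋ − ⌊20971/743⌋ = 28 − 28 = 0
n=68: ⌊(69·313)/743⌋ − ⌊(68·313)/743⌋ = ⌊21597/743⌋ − ⌊21284/743⌋ = 29 − 28 = 1
n=69: ⌊(70·313)/743⌋ − ⌊(69·313)/743⌋ = ⌊21910/743⌋ − ⌊21597/743⌋ = 29 − 29 = 0
n=70: ⌊(71·313)/743⌋ − ⌊(70·313)/743⌋ = ⌊22223/743⌋ − ⌊21910/743⌋ = 29 − 29 = 0
n=71: ⌊(72·313)/743⌋ − ⌊(71·313)/743⌋ = ⌊22536/743⌋ − ⌊22223/743⌋ = 30 − 29 = 1
n=72: ⌊(73·313)/743⌋ − ⌊(72·313)/743⌋ = ⌊22849/743⌋ − ⌊22536/743⌋ = 30 − 30 = 0
n=73: ⌊(74·313)/743⌋ − ⌊(73·313)/743⌋ = ⌊23162/743⌋ − ⌊22849/743⌋ = 31 − 30 = 1
n=74: ⌊(75·313)/743⌋ − ⌊(74·313)/743⌋ = ⌊23475/743⌋ − ⌊23162/743⌋ = 31 − 31 = 0
n=75: ⌊(76·313)/743⌋ − ⌊(75·313)/743⌋ = ⌊23788/743⌋ − ⌊23475/743⌋ = 32 − 31 = 1
n=76: ⌊(77·313)/743⌋ − ⌊(76·313)/743⌋ = ⌊24101/743⌋ − ⌊23788/743⌋ = 32 − 32 = 0
n=77: ⌊(78·313)/743⌋ − ⌊(77·313)/743⌋ = ⌊24414/743⌋ − ⌊24101/743⌋ = 32 − 32 = 0
n=78: ⌊(79·313)/743⌋ − ⌊(78·313)/743⌋ = ⌊24727/743⌋ − ⌊24414/743⌋ = 33 − 32 = 1
n=79: ⌊(80·313)/743⌋ − ⌊(79·313)/743⌋ = ⌊25040/743⌋ − ⌊24727/743⌋ = 33 − 33 = 0
n=80: ⌊(81·313)/743⌋ − ⌊(80·313)/743⌋ = ⌊25353/743⌋ − ⌊25040/743⌋ = 34 − 33 = 1
n=81: ⌊(82·313)/743⌋ − ⌊(81·313)/743⌋ = ⌊25666/743⌋ − ⌊25353/743⌋ = 34 − 34 = 0
n=82: ⌊(83·313)/743⌋ − ⌊(82·313)/743⌋ = ⌊25979/743⌋ − ⌊25666/743⌋ = 34 − 34 = 0
n=83: ⌊(84·313)/743⌋ − ⌊(83·313)/743⌋ = ⌊26292/743⌋ − ⌊25979/743⌋ = 35 − 34 = 1
n=84: ⌊(85·313)/743⌋ − ⌊(84·313)/743⌋ = ⌊26605/743⌋ − ⌊26292/743⌋ = 35 − 35 = 0
n=85: ⌊(86·313)/743⌋ − ⌊(85·313)/743⌋ = ⌊26918/743⌋ − ⌊26605/743⌋ = 36 − 35 = 1
n=86: ⌊(87·313)/743⌋ − ⌊(86·313)/743⌋ = ⌊27231/743⌋ − ⌊26918/743⌋ = 36 − 36 = 0
n=87: ⌊(88·313)/743⌋ − ⌊(87·313)/743⌋ = ⌊27544/743⌋ − ⌊27231/743⌋ = 37 − 36 = 1
n=88: ⌊(89·313)/743⌋ − ⌊(88·313)/743⌋ = ⌊27857/743⌋ − ⌊27544/743⌋ = 37 − 37 = 0
n=89: ⌊(90·313)/743⌋ − ⌊(89·313)/743⌋ = ⌊28170/743⌋ − ⌊27857/743⌋ = 37 − 37 = 0
n=90: ⌊(91·313)/743⌋ − ⌊(90·313)/743⌋ = ⌊28483/743⌋ − ⌊28170/743⌋ = 38 − 37 = 1
n=91: ⌊(92·313)/743⌋ − ⌊(91·313)/743⌋ = ⌊28796/743⌋ − ⌊28483/743⌋ = 38 − 38 = 0
n=92: ⌊(93·313)/743⌋ − ⌊(92·313)/743⌋ = ⌊29109/743⌋ − ⌊28796/743⌋ = 39 − 38 = 1
n=93: ⌊(94·313)/743⌋ − ⌊(93·313)/743⌋ = ⌊29422/743⌋ − ⌊29109/743⌋ = 39 − 39 = 0
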